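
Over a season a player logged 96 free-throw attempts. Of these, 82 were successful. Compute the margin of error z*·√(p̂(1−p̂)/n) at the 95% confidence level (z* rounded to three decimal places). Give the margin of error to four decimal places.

ME = 0.0706

p̂ = 82/96 = 0.85417.
SE(p̂) = √(0.85417·0.14583/96) = 0.036022.
The 95% critical value is z* = 1.960.
Margin of error = z*·SE = 1.960 × 0.036022 = 0.0706.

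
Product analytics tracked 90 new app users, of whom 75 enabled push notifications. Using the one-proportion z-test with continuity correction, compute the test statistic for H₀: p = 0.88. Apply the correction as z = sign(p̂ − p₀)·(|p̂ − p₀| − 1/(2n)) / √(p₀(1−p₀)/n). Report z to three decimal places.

z = -1.200

Sample proportion p̂ = 75/90 = 0.83333. p̂ − p₀ = -0.046667.
Continuity correction 1/(2n) = 1/180 = 0.005556.
Corrected numerator: |-0.046667| − 0.005556 = 0.041111.
Null standard error: √(0.88·0.12/90) = √0.001173333 = 0.034254.
z = (−)0.041111/0.034254 = -1.200.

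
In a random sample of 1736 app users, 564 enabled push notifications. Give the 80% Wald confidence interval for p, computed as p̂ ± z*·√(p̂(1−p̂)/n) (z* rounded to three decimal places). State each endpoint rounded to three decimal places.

The sample proportion is 564/1736 = 0.32488.
SE = √(p̂(1−p̂)/n) = √(0.219335/1736) = 0.011240.
z* = 1.282 at the 80% level.
Margin = 1.282·0.011240 = 0.01441.
So the interval runs from 0.310 to 0.339.

(0.310, 0.339)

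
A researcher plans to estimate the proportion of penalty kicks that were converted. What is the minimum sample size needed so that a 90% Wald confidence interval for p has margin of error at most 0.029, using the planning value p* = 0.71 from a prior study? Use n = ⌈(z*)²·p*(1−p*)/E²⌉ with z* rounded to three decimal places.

n = 663

z* = 1.645 at the 90% level.
p*(1−p*) = 0.71·0.29 = 0.2059.
Required n before rounding: 2.706025 × 0.2059 / 0.029² = 662.510.
Rounding up, n = 663.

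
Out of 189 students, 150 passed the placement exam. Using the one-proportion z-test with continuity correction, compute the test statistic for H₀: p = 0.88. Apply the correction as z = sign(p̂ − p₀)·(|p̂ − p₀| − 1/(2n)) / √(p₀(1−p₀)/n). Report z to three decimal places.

z = -3.541

p̂ = 150/189 = 0.79365. p̂ − p₀ = -0.086349.
Continuity correction 1/(2n) = 1/378 = 0.002646.
Corrected numerator: |-0.086349| − 0.002646 = 0.083703.
Null standard error: √(0.88·0.12/189) = √0.000558730 = 0.023637.
z = (−)0.083703/0.023637 = -3.541.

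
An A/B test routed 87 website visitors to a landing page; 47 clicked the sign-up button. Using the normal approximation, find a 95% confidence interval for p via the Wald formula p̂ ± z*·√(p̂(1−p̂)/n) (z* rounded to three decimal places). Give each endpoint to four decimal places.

(0.4355, 0.6450)

Sample proportion p̂ = 47/87 = 0.54023.
Standard error of p̂: √(0.248382/87) = √0.002854960 = 0.053432.
For 95% confidence, z* = 1.960.
Margin of error: 1.960 × 0.053432 = 0.10473.
So the interval runs from 0.4355 to 0.6450.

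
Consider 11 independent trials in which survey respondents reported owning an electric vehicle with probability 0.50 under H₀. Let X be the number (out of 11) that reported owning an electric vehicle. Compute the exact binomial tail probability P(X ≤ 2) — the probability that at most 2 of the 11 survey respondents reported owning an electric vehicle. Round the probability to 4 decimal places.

P = 0.0327

X is binomial with n = 11 and p = 0.50.
P(X ≤ 2) = C(11,0)·0.50^0·0.50^11 + C(11,1)·0.50^1·0.50^10 + C(11,2)·0.50^2·0.50^9.
= 0.000488 + 0.005371 + 0.026855 = 0.0327.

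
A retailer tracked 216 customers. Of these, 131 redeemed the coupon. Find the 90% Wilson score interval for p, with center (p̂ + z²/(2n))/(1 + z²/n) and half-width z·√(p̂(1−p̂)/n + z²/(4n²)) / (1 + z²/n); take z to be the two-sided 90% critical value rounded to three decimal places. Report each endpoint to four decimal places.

(0.5508, 0.6595)

Here p̂ = 131/216 = 0.60648 and z = 1.645 (z² = 2.706025).
Denominator 1 + z²/n = 1 + 2.706025/216 = 1.012528.
Center = (0.60648 + 0.006264)/1.012528 = 0.60516.
Radicand: p̂(1−p̂)/n + z²/(4n²) = 0.001104915 + 0.000014500 = 0.001119415.
Half-width = 1.645·√0.001119415/1.012528 = 0.05436.
CI: 0.60516 ± 0.05436 = (0.5508, 0.6595).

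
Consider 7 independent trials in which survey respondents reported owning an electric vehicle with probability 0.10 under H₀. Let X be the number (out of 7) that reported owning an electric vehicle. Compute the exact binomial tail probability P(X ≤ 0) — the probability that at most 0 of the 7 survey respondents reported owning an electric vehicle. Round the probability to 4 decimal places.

P = 0.4783

X is binomial with n = 7 and p = 0.10.
P(X ≤ 0) = C(7,0)·0.10^0·0.90^7.
= 0.478297 = 0.4783.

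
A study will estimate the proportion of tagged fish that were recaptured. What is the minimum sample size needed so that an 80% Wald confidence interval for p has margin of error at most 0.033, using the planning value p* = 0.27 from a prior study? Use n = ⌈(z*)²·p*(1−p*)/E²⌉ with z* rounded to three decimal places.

For 80% confidence, z* = 1.282.
p*(1−p*) = 0.1971.
(z*)²·p*(1−p*)/E² = 1.643524·0.1971/0.001089 = 297.464.
⌈297.464⌉ = 298.

n = 298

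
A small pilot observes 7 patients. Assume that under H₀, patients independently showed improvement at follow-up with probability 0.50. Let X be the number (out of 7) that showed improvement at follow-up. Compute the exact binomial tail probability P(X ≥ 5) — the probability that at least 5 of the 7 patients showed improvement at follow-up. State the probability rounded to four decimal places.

P = 0.2266

X ~ Binomial(n=7, p=0.50).
P(X ≥ 5) = C(7,5)·0.50^5·0.50^2 + C(7,6)·0.50^6·0.50^1 + C(7,7)·0.50^7·0.50^0.
= 0.164062 + 0.054688 + 0.007812 = 0.2266.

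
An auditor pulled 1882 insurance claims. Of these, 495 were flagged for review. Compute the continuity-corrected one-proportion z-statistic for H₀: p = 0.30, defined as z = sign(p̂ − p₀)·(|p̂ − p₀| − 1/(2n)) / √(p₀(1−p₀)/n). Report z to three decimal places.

p̂ = 495/1882 = 0.26302. p̂ − p₀ = -0.036982.
Continuity correction 1/(2n) = 1/3764 = 0.000266.
Corrected numerator: |-0.036982| − 0.000266 = 0.036716.
Under H₀, SE = √(p₀(1−p₀)/n) = √(0.30·0.70/1882) = √0.000111583 = 0.010563.
z = (−)0.036716/0.010563 = -3.476.

z = -3.476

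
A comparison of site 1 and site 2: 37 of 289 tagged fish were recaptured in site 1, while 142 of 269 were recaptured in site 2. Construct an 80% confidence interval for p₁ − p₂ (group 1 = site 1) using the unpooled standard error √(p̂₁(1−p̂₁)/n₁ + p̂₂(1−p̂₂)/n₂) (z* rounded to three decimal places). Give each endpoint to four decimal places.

(-0.4463, -0.3534)

p̂₁ = 37/289 = 0.12803, p̂₂ = 142/269 = 0.52788; p̂₁ − p̂₂ = -0.39985.
SE = √(0.000386286 + 0.000926478) = √0.001312764 = 0.036232.
The 80% critical value is z* = 1.282. Margin = 1.282·0.036232 = 0.04645.
CI: -0.39985 ± 0.04645 = (-0.4463, -0.3534).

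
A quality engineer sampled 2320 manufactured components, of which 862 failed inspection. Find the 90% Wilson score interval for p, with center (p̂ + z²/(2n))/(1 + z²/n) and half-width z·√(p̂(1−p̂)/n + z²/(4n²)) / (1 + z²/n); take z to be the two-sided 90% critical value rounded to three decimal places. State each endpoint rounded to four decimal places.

(0.3552, 0.3882)

Here p̂ = 862/2320 = 0.37155 and z = 1.645 (z² = 2.706025).
Denominator 1 + z²/n = 1 + 2.706025/2320 = 1.001166.
Adjusted center: (0.37155 + z²/(2n))/1.001166 = 0.37170.
Radicand: p̂(1−p̂)/n + z²/(4n²) = 0.000100647 + 0.000000126 = 0.000100773.
Half-width = z·√(radicand)/denom = 1.645·0.010039/1.001166 = 0.01649.
Interval: 0.37170 ± 0.01649 → (0.3552, 0.3882).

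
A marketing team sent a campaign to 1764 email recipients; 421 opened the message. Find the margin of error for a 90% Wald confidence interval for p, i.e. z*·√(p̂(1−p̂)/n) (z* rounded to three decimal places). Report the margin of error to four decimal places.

ME = 0.0167

The sample proportion is 421/1764 = 0.23866.
SE = √(p̂(1−p̂)/n) = √(0.181703/1764) = 0.010149.
For 90% confidence, z* = 1.645.
So ME = 0.0167.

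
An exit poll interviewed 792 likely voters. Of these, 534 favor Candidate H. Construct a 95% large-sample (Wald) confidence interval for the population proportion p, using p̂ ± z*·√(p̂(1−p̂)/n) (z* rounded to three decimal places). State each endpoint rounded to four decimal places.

(0.6416, 0.7069)

p̂ = 534/792 = 0.67424.
Standard error of p̂: √(0.219640/792) = √0.000277323 = 0.016653.
For 95% confidence, z* = 1.960.
Margin = 1.960·0.016653 = 0.03264.
CI: 0.67424 ± 0.03264 = (0.6416, 0.7069).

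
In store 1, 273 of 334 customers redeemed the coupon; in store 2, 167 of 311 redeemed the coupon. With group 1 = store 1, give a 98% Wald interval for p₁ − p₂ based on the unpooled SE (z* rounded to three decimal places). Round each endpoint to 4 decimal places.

(0.1983, 0.3625)

p̂₁ = 0.81737, p̂₂ = 0.53698, so the observed difference is 0.28039.
SE = √(0.000446944 + 0.000799462) = √0.001246406 = 0.035304.
The 98% critical value is z* = 2.326. Margin = 2.326·0.035304 = 0.08212.
Interval: 0.28039 ± 0.08212 → (0.1983, 0.3625).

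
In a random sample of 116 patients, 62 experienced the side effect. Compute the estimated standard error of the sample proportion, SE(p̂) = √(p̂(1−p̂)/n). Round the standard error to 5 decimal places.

SE = 0.04631

p̂ = 62/116 = 0.53448.
p̂(1−p̂) = 0.53448·0.46552 = 0.248811.
SE = √(0.248811/116) = 0.04631.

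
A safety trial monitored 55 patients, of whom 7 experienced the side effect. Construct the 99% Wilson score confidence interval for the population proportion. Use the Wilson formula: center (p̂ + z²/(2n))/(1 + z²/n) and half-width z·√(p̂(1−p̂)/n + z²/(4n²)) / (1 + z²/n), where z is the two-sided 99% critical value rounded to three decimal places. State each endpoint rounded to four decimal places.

(0.0509, 0.2839)

Here p̂ = 7/55 = 0.12727 and z = 2.576 (z² = 6.635776).
Denominator 1 + z²/n = 1 + 6.635776/55 = 1.120650.
Adjusted center: (0.12727 + z²/(2n))/1.120650 = 0.16740.
Radicand: p̂(1−p̂)/n + z²/(4n²) = 0.002019534 + 0.000548411 = 0.002567945.
Half-width = 2.576·√0.002567945/1.120650 = 0.11648.
Interval: 0.16740 ± 0.11648 → (0.0509, 0.2839).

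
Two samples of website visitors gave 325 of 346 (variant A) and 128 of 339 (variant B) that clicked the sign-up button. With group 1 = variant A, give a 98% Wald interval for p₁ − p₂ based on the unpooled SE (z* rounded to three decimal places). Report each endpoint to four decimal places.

(0.4936, 0.6299)

p̂₁ = 0.93931, p̂₂ = 0.37758, so the observed difference is 0.56173.
SE = √(0.000164769 + 0.000693256) = √0.000858025 = 0.029292.
For 98% confidence, z* = 2.326. Margin = 2.326·0.029292 = 0.06813.
So the interval runs from 0.4936 to 0.6299.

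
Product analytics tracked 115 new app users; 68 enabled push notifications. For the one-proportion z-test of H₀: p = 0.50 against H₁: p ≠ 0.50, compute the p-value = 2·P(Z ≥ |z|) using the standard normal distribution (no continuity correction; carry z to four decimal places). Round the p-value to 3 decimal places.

p-value = 0.050

Sample proportion p̂ = 68/115 = 0.59130.
Null standard error: √(0.50·0.50/115) = √0.002173913 = 0.046625.
z = (p̂ − p₀)/SE = (68/115 − 0.50)/0.046625 ≈ 1.9583.
p-value = 2·P(Z ≥ |z|) with z = 1.9583 → 0.050.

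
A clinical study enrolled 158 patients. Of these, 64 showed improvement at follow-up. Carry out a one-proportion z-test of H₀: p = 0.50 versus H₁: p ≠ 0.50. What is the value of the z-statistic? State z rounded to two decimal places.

The sample proportion is 64/158 = 0.40506.
Under H₀, SE = √(p₀(1−p₀)/n) = √(0.50·0.50/158) = √0.001582278 = 0.039778.
Test statistic: z = -0.09494/0.039778 = -2.39.

z = -2.39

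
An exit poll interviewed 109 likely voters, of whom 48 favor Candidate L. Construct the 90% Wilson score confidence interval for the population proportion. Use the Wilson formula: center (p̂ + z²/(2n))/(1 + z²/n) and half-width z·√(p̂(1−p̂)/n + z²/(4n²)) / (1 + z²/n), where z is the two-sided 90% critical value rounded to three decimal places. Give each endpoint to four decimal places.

(0.3645, 0.5191)

Here p̂ = 48/109 = 0.44037 and z = 1.645 (z² = 2.706025).
Denominator 1 + z²/n = 1 + 2.706025/109 = 1.024826.
Adjusted center: (0.44037 + z²/(2n))/1.024826 = 0.44181.
Radicand: p̂(1−p̂)/n + z²/(4n²) = 0.002260953 + 0.000056940 = 0.002317893.
Half-width = z·√(radicand)/denom = 1.645·0.048145/1.024826 = 0.07728.
Interval: 0.44181 ± 0.07728 → (0.3645, 0.5191).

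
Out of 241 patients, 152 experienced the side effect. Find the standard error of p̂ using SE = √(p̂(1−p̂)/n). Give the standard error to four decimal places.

p̂ = 152/241 = 0.63071.
p̂(1−p̂) = 0.232915.
SE = √(0.232915/241) = 0.0311.

SE = 0.0311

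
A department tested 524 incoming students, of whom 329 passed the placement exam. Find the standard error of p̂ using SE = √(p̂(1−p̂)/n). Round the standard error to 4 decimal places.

SE = 0.0211

The sample proportion is 329/524 = 0.62786.
p̂(1−p̂) = 0.62786·0.37214 = 0.233652.
SE = √(0.233652/524) = 0.0211.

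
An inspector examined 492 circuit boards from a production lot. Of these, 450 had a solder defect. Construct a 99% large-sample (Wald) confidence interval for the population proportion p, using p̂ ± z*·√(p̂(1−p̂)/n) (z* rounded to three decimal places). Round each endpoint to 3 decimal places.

With x = 450 successes in n = 492, p̂ = 0.91463.
SE(p̂) = √(0.91463·0.08537/492) = 0.012597.
The 99% critical value is z* = 2.576.
Margin = 2.576·0.012597 = 0.03245.
CI: 0.91463 ± 0.03245 = (0.882, 0.947).

(0.882, 0.947)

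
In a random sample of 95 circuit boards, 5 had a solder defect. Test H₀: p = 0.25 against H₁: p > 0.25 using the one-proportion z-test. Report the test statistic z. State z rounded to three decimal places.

p̂ = 5/95 = 0.05263.
Under H₀, SE = √(p₀(1−p₀)/n) = √(0.25·0.75/95) = √0.001973684 = 0.044426.
Test statistic: z = -0.19737/0.044426 = -4.443.

z = -4.443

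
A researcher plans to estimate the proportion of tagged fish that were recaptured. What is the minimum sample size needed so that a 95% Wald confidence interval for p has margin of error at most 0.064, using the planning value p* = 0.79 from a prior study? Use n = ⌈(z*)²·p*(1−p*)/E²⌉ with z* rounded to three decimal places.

n = 156

For 95% confidence, z* = 1.960.
p*(1−p*) = 0.79·0.21 = 0.1659.
(z*)²·p*(1−p*)/E² = 3.841600·0.1659/0.004096 = 155.596.
Rounding up, n = 156.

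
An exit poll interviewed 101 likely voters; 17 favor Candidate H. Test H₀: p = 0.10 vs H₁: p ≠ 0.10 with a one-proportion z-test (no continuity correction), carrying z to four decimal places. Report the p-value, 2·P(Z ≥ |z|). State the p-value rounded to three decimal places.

p-value = 0.022

With x = 17 successes in n = 101, p̂ = 0.16832.
Under H₀, SE = √(p₀(1−p₀)/n) = √(0.10·0.90/101) = √0.000891089 = 0.029851.
z = (p̂ − p₀)/SE = (17/101 − 0.10)/0.029851 ≈ 2.2886.
From the standard normal, 2·P(Z ≥ |z|) = 0.022.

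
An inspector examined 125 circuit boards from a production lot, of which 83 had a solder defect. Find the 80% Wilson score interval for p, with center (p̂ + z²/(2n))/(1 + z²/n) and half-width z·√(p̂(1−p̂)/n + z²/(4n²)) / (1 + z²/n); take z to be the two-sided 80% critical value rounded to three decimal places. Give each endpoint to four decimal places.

(0.6080, 0.7157)

Here p̂ = 83/125 = 0.66400 and z = 1.282 (z² = 1.643524).
1 + z²/n = 1.013148.
Center = (0.66400 + 0.006574)/1.013148 = 0.66187.
Radicand: p̂(1−p̂)/n + z²/(4n²) = 0.001784832 + 0.000026296 = 0.001811128.
Half-width = z·√(radicand)/denom = 1.282·0.042557/1.013148 = 0.05385.
Interval: 0.66187 ± 0.05385 → (0.6080, 0.7157).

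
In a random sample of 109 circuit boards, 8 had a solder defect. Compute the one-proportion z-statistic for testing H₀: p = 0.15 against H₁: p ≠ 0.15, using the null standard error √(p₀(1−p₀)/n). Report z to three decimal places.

p̂ = 8/109 = 0.07339.
Null standard error: √(0.15·0.85/109) = √0.001169725 = 0.034201.
z = (p̂ − p₀)/SE = (0.07339 − 0.15)/0.034201 = -2.240.

z = -2.240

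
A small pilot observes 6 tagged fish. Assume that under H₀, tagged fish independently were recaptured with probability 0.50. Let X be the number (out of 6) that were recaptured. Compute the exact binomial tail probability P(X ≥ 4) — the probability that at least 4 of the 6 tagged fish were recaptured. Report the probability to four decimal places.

X is binomial with n = 6 and p = 0.50.
P(X ≥ 4) = C(6,4)·0.50^4·0.50^2 + C(6,5)·0.50^5·0.50^1 + C(6,6)·0.50^6·0.50^0.
= 0.234375 + 0.093750 + 0.015625 = 0.3438.

P = 0.3438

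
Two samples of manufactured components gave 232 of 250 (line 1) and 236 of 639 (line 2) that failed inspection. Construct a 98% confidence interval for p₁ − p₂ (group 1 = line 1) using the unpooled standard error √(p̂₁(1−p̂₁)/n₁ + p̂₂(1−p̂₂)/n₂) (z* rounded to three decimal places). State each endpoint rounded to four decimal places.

p̂₁ = 0.92800, p̂₂ = 0.36933, so the observed difference is 0.55867.
SE = √(0.000267264 + 0.000364514) = √0.000631778 = 0.025135.
The 98% critical value is z* = 2.326. Margin = 2.326·0.025135 = 0.05846.
So the interval runs from 0.5002 to 0.6171.

(0.5002, 0.6171)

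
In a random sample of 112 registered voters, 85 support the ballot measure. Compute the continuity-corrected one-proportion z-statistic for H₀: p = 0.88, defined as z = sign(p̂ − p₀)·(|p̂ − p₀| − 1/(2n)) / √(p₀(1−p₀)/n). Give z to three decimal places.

The sample proportion is 85/112 = 0.75893. p̂ − p₀ = -0.121071.
1/(2n) = 0.004464.
Corrected numerator: |-0.121071| − 0.004464 = 0.116607.
Under H₀, SE = √(p₀(1−p₀)/n) = √(0.88·0.12/112) = √0.000942857 = 0.030706.
z = −0.116607/0.030706 = -3.798.

z = -3.798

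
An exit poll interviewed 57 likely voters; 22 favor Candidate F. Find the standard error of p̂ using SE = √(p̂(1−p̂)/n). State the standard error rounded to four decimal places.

SE = 0.0645

p̂ = 22/57 = 0.38596.
p̂(1−p̂) = 0.38596·0.61404 = 0.236995.
SE = √(0.236995/57) = √0.004157807 = 0.0645.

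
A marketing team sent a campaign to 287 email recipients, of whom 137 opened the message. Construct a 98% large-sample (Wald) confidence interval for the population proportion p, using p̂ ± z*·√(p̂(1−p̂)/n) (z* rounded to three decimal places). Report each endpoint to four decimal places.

The sample proportion is 137/287 = 0.47735.
Standard error of p̂: √(0.249487/287) = √0.000869293 = 0.029484.
z* = 2.326 at the 98% level.
Margin of error: 2.326 × 0.029484 = 0.06858.
So the interval runs from 0.4088 to 0.5459.

(0.4088, 0.5459)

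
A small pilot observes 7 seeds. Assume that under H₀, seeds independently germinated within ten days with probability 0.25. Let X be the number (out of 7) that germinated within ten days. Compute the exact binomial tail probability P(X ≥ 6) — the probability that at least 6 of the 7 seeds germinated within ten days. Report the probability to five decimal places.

X is binomial with n = 7 and p = 0.25.
P(X ≥ 6) = C(7,6)·0.25^6·0.75^1 + C(7,7)·0.25^7·0.75^0.
= 0.001282 + 0.000061 = 0.00134.

P = 0.00134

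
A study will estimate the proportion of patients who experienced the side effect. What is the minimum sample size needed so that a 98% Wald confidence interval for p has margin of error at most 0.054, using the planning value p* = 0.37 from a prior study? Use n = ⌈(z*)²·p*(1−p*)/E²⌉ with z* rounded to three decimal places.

n = 433

The 98% critical value is z* = 2.326.
p*(1−p*) = 0.37·0.63 = 0.2331.
(z*)²·p*(1−p*)/E² = 5.410276·0.2331/0.002916 = 432.488.
⌈432.488⌉ = 433.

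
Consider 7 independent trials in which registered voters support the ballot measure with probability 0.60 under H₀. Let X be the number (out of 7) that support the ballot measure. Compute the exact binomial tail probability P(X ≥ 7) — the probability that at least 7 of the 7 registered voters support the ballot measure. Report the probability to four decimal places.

X is binomial with n = 7 and p = 0.60.
P(X ≥ 7) = C(7,7)·0.60^7·0.40^0.
= 0.027994 = 0.0280.

P = 0.0280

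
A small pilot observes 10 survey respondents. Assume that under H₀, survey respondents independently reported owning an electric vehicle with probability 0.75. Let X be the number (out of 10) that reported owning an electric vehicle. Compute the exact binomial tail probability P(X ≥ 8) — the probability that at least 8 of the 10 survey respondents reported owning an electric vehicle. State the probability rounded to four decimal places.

X is binomial with n = 10 and p = 0.75.
P(X ≥ 8) = C(10,8)·0.75^8·0.25^2 + C(10,9)·0.75^9·0.25^1 + C(10,10)·0.75^10·0.25^0.
= 0.281568 + 0.187712 + 0.056314 = 0.5256.

P = 0.5256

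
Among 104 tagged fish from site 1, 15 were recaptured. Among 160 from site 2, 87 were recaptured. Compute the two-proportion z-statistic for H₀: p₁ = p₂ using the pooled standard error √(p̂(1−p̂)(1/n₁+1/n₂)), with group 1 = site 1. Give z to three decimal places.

z = -6.514

p̂₁ = 15/104 = 0.14423, p̂₂ = 87/160 = 0.54375.
Pooling: p̂ = 102/264 = 0.38636.
SE = √[p̂(1−p̂)(1/n₁+1/n₂)] = √[0.38636·0.61364·(1/104+1/160)] ≈ 0.061331.
z = -0.39952/0.061331 = -6.514.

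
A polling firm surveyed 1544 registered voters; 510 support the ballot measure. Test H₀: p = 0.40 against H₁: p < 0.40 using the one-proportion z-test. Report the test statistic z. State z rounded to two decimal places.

z = -5.59

Sample proportion p̂ = 510/1544 = 0.33031.
Under H₀, SE = √(p₀(1−p₀)/n) = √(0.40·0.60/1544) = √0.000155440 = 0.012468.
z = (0.33031 − 0.40)/0.012468 = -0.06969/0.012468 = -5.59.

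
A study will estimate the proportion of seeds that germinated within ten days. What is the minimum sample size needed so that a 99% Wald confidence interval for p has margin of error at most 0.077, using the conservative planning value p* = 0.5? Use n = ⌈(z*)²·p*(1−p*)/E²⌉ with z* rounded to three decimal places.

n = 280

For 99% confidence, z* = 2.576.
p*(1−p*) = 0.50·0.50 = 0.2500.
(z*)²·p*(1−p*)/E² = 6.635776·0.2500/0.005929 = 279.802.
⌈279.802⌉ = 280.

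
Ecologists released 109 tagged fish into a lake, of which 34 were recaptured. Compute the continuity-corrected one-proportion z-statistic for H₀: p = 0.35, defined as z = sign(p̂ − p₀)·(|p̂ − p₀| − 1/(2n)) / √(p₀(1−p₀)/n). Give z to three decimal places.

The sample proportion is 34/109 = 0.31193. p̂ − p₀ = -0.038073.
1/(2n) = 0.004587.
Corrected numerator: |-0.038073| − 0.004587 = 0.033486.
SE₀ = √(0.35·0.65/109) = 0.045685.
z = (−)0.033486/0.045685 = -0.733.

z = -0.733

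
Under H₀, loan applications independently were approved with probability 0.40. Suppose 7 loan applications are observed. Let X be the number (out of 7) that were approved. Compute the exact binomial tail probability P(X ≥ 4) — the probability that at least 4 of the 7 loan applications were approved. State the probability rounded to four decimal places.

P = 0.2898

X ~ Binomial(n=7, p=0.40).
P(X ≥ 4) = C(7,4)·0.40^4·0.60^3 + C(7,5)·0.40^5·0.60^2 + C(7,6)·0.40^6·0.60^1 + C(7,7)·0.40^7·0.60^0.
= 0.193536 + 0.077414 + 0.017203 + 0.001638 = 0.2898.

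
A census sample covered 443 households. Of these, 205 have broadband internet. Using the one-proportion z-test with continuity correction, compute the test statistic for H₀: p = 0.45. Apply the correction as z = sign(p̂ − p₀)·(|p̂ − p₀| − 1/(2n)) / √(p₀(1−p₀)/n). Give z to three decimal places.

z = 0.492

With x = 205 successes in n = 443, p̂ = 0.46275. p̂ − p₀ = 0.012754.
Continuity correction 1/(2n) = 1/886 = 0.001129.
Corrected numerator: |0.012754| − 0.001129 = 0.011625.
Under H₀, SE = √(p₀(1−p₀)/n) = √(0.45·0.55/443) = √0.000558691 = 0.023637.
z = (+)0.011625/0.023637 = 0.492.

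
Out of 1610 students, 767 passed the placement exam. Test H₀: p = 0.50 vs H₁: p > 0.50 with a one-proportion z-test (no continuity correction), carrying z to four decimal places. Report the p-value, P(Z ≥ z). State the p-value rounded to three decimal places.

p-value = 0.971

The sample proportion is 767/1610 = 0.47640.
SE₀ = √(0.50·0.50/1610) = 0.012461.
Test statistic (full precision, shown to 4 dp): z = (767/1610 − 0.50)/SE₀ ≈ -1.8941.
From the standard normal, P(Z ≥ z) = 0.971.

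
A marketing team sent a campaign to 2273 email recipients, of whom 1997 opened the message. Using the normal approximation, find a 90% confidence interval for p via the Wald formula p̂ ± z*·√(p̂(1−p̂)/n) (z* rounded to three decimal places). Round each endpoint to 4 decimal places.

With x = 1997 successes in n = 2273, p̂ = 0.87857.
SE = √(p̂(1−p̂)/n) = √(0.106681/2273) = 0.006851.
z* = 1.645 at the 90% level.
Margin = 1.645·0.006851 = 0.01127.
Interval: 0.87857 ± 0.01127 → (0.8673, 0.8898).

(0.8673, 0.8898)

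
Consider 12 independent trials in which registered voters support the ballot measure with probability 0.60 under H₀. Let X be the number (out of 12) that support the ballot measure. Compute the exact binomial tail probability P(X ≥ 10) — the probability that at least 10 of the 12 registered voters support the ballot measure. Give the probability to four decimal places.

X is binomial with n = 12 and p = 0.60.
P(X ≥ 10) = C(12,10)·0.60^10·0.40^2 + C(12,11)·0.60^11·0.40^1 + C(12,12)·0.60^12·0.40^0.
= 0.063852 + 0.017414 + 0.002177 = 0.0834.

P = 0.0834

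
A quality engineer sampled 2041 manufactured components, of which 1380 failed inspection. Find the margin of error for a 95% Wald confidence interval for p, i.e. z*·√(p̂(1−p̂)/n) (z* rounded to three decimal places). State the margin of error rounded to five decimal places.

ME = 0.02030

Sample proportion p̂ = 1380/2041 = 0.67614.
SE(p̂) = √(0.67614·0.32386/2041) = 0.010358.
For 95% confidence, z* = 1.960.
Margin of error = z*·SE = 1.960 × 0.010358 = 0.02030.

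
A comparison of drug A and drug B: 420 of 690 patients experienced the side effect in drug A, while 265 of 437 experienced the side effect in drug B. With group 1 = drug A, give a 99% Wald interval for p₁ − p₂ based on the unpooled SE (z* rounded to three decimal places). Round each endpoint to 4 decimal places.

(-0.0746, 0.0792)

p̂₁ = 0.60870, p̂₂ = 0.60641, so the observed difference is 0.00229.
Unpooled SE = √(p̂₁(1−p̂₁)/n₁ + p̂₂(1−p̂₂)/n₂) = √(0.000345196 + 0.000546173) = 0.029856.
z* = 2.576 at the 99% level. Margin = 2.576·0.029856 = 0.07691.
CI: 0.00229 ± 0.07691 = (-0.0746, 0.0792).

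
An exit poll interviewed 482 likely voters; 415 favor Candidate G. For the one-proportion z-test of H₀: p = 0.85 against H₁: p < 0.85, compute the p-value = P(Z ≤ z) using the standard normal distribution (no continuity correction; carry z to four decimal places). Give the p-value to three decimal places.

p-value = 0.751

The sample proportion is 415/482 = 0.86100.
SE₀ = √(0.85·0.15/482) = 0.016264.
Test statistic (full precision, shown to 4 dp): z = (415/482 − 0.85)/SE₀ ≈ 0.6761.
p-value = P(Z ≤ z) with z = 0.6761 → 0.751.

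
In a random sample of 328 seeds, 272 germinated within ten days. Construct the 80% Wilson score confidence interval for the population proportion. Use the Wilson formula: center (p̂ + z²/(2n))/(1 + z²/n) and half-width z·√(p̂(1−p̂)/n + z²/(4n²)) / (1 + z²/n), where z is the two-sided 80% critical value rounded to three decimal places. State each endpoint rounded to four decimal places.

(0.8010, 0.8542)

p̂ = 272/328 = 0.82927; z = 1.282, so z² = 1.643524.
1 + z²/n = 1.005011.
Center = (0.82927 + 0.002505)/1.005011 = 0.82763.
Radicand: p̂(1−p̂)/n + z²/(4n²) = 0.000431654 + 0.000003819 = 0.000435473.
Half-width = z·√(radicand)/denom = 1.282·0.020868/1.005011 = 0.02662.
So the interval runs from 0.8010 to 0.8542.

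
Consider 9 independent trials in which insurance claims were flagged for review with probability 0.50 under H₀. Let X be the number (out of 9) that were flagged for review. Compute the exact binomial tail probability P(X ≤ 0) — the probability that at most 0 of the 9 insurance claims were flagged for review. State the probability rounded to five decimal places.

P = 0.00195

X is binomial with n = 9 and p = 0.50.
P(X ≤ 0) = C(9,0)·0.50^0·0.50^9.
= 0.001953 = 0.00195.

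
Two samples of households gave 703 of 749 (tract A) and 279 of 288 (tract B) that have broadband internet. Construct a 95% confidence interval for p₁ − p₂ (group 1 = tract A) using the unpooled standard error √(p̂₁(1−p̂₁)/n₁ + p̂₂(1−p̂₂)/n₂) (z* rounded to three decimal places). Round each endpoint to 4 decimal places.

p̂₁ = 0.93858, p̂₂ = 0.96875, so the observed difference is -0.03017.
SE = √(0.000076960 + 0.000105116) = √0.000182076 = 0.013494.
z* = 1.960 at the 95% level. Margin of error = 0.02645.
Interval: -0.03017 ± 0.02645 → (-0.0566, -0.0037).

(-0.0566, -0.0037)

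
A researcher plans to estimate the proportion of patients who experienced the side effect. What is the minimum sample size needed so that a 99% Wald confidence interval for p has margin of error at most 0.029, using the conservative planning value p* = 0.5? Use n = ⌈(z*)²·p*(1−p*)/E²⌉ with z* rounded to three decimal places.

n = 1973

For 99% confidence, z* = 2.576.
p*(1−p*) = 0.2500.
Required n before rounding: 6.635776 × 0.2500 / 0.029² = 1972.585.
Rounding up, n = 1973.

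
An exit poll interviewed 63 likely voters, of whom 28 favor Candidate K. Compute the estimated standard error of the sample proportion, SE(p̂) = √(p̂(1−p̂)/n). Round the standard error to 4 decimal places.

p̂ = 28/63 = 0.44444.
p̂(1−p̂) = 0.44444·0.55556 = 0.246913.
SE = √(0.246913/63) = √0.003919254 = 0.0626.

SE = 0.0626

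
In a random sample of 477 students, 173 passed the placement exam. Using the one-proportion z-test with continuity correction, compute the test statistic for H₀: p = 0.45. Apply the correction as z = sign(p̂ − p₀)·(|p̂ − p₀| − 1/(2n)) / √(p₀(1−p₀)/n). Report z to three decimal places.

p̂ = 173/477 = 0.36268. p̂ − p₀ = -0.087317.
Continuity correction 1/(2n) = 1/954 = 0.001048.
Corrected numerator: |-0.087317| − 0.001048 = 0.086269.
Under H₀, SE = √(p₀(1−p₀)/n) = √(0.45·0.55/477) = √0.000518868 = 0.022779.
z = −0.086269/0.022779 = -3.787.

z = -3.787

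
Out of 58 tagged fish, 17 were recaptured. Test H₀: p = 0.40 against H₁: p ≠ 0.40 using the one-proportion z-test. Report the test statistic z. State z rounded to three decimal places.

z = -1.662

p̂ = 17/58 = 0.29310.
SE₀ = √(0.40·0.60/58) = 0.064327.
z = (p̂ − p₀)/SE = (0.29310 − 0.40)/0.064327 = -1.662.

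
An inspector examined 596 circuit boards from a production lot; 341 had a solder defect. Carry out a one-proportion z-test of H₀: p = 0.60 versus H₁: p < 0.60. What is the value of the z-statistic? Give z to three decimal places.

z = -1.388

Sample proportion p̂ = 341/596 = 0.57215.
Under H₀, SE = √(p₀(1−p₀)/n) = √(0.60·0.40/596) = √0.000402685 = 0.020067.
z = (0.57215 − 0.60)/0.020067 = -0.02785/0.020067 = -1.388.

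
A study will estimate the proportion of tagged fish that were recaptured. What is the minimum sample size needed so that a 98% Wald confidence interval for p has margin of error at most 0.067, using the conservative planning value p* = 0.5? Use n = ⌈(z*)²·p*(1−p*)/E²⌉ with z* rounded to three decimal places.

n = 302

z* = 2.326 at the 98% level.
p*(1−p*) = 0.2500.
Required n before rounding: 5.410276 × 0.2500 / 0.067² = 301.307.
Rounding up, n = 302.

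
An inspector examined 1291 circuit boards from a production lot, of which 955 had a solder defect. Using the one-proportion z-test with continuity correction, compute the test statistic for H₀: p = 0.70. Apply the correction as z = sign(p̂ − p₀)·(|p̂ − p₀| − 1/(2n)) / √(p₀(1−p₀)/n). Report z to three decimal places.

z = 3.085

Sample proportion p̂ = 955/1291 = 0.73974. p̂ − p₀ = 0.039737.
Continuity correction 1/(2n) = 1/2582 = 0.000387.
Corrected numerator: |0.039737| − 0.000387 = 0.039350.
Under H₀, SE = √(p₀(1−p₀)/n) = √(0.70·0.30/1291) = √0.000162665 = 0.012754.
z = +0.039350/0.012754 = 3.085.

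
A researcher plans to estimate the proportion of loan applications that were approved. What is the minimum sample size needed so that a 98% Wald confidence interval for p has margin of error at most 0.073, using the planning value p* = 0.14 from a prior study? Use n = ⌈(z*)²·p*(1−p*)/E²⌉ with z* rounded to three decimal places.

z* = 2.326 at the 98% level.
p*(1−p*) = 0.1204.
(z*)²·p*(1−p*)/E² = 5.410276·0.1204/0.005329 = 122.236.
⌈122.236⌉ = 123.

n = 123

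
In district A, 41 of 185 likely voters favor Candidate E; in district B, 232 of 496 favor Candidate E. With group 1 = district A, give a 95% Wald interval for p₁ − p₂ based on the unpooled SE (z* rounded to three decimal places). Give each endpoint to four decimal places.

p̂₁ = 41/185 = 0.22162, p̂₂ = 232/496 = 0.46774; p̂₁ − p̂₂ = -0.24612.
Unpooled SE = √(p̂₁(1−p̂₁)/n₁ + p̂₂(1−p̂₂)/n₂) = √(0.000932462 + 0.000501934) = 0.037873.
The 95% critical value is z* = 1.960. Margin = 1.960·0.037873 = 0.07423.
So the interval runs from -0.3204 to -0.1719.

(-0.3204, -0.1719)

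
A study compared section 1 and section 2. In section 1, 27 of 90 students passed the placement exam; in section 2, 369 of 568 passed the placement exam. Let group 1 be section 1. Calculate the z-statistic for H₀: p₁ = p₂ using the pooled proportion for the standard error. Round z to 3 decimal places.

z = -6.296

p̂₁ = 27/90 = 0.30000, p̂₂ = 369/568 = 0.64965.
Pooling: p̂ = 396/658 = 0.60182.
SE = √[p̂(1−p̂)(1/n₁+1/n₂)] = √[0.60182·0.39818·(1/90+1/568)] ≈ 0.055538.
z = -0.34965/0.055538 = -6.296.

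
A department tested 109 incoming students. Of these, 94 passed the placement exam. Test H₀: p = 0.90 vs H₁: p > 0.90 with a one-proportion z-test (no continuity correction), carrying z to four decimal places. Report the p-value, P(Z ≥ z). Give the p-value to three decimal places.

p-value = 0.905

The sample proportion is 94/109 = 0.86239.
Null standard error: √(0.90·0.10/109) = √0.000825688 = 0.028735.
Test statistic (full precision, shown to 4 dp): z = (94/109 − 0.90)/SE₀ ≈ -1.3090.
p-value = P(Z ≥ z) with z = -1.3090 → 0.905.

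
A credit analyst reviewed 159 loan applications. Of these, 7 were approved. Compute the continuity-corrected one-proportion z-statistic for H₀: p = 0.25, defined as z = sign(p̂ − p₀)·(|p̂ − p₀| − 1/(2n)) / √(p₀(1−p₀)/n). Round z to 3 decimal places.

The sample proportion is 7/159 = 0.04403. p̂ − p₀ = -0.205975.
Continuity correction 1/(2n) = 1/318 = 0.003145.
Corrected numerator: |-0.205975| − 0.003145 = 0.202830.
Under H₀, SE = √(p₀(1−p₀)/n) = √(0.25·0.75/159) = √0.001179245 = 0.034340.
z = −0.202830/0.034340 = -5.907.

z = -5.907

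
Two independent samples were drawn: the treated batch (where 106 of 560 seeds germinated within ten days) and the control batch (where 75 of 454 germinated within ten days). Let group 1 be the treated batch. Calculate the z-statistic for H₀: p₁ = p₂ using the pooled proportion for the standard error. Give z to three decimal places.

p̂₁ = 106/560 = 0.18929, p̂₂ = 75/454 = 0.16520.
Pooled p̂ = (106+75)/(560+454) = 181/1014 = 0.17850.
SE = √[p̂(1−p̂)(1/n₁+1/n₂)] = √[0.17850·0.82150·(1/560+1/454)] ≈ 0.024184.
z = (p̂₁ − p̂₂)/SE = (0.18929 − 0.16520)/0.024184 = 0.02409/0.024184 = 0.996.

z = 0.996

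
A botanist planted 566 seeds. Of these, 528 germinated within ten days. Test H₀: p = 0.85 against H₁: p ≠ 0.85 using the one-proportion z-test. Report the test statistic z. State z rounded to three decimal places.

z = 5.521

Sample proportion p̂ = 528/566 = 0.93286.
SE₀ = √(0.85·0.15/566) = 0.015009.
Test statistic: z = 0.08286/0.015009 = 5.521.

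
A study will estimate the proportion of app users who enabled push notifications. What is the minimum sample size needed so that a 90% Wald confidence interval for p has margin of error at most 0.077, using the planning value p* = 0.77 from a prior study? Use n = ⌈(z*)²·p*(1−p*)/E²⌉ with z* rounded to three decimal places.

z* = 1.645 at the 90% level.
p*(1−p*) = 0.1771.
Required n before rounding: 2.706025 × 0.1771 / 0.077² = 80.829.
⌈80.829⌉ = 81.

n = 81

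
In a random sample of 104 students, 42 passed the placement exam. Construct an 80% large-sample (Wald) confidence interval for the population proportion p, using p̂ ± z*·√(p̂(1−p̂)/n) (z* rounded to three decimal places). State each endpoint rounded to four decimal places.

(0.3422, 0.4655)

The sample proportion is 42/104 = 0.40385.
Standard error of p̂: √(0.240754/104) = √0.002314947 = 0.048114.
z* = 1.282 at the 80% level.
Margin of error: 1.282 × 0.048114 = 0.06168.
CI: 0.40385 ± 0.06168 = (0.3422, 0.4655).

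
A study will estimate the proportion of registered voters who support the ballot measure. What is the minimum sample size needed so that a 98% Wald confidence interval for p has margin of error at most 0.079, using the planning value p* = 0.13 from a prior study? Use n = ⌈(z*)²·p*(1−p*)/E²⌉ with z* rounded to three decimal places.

n = 99

z* = 2.326 at the 98% level.
p*(1−p*) = 0.1131.
(z*)²·p*(1−p*)/E² = 5.410276·0.1131/0.006241 = 98.046.
Rounding up, n = 99.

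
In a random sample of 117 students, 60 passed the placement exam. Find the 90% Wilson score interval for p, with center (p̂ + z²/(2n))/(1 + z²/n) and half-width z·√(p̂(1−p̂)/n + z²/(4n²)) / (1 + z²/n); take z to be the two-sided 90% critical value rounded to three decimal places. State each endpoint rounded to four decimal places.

p̂ = 60/117 = 0.51282; z = 1.645, so z² = 2.706025.
Denominator 1 + z²/n = 1 + 2.706025/117 = 1.023128.
Center = (0.51282 + 0.011564)/1.023128 = 0.51253.
Radicand: p̂(1−p̂)/n + z²/(4n²) = 0.002135347 + 0.000049420 = 0.002184767.
Half-width = 1.645·√0.002184767/1.023128 = 0.07515.
Interval: 0.51253 ± 0.07515 → (0.4374, 0.5877).

(0.4374, 0.5877)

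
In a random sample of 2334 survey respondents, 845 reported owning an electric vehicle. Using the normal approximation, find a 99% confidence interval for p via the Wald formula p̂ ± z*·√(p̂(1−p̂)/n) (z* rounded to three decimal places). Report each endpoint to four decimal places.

Sample proportion p̂ = 845/2334 = 0.36204.
SE = √(p̂(1−p̂)/n) = √(0.230967/2334) = 0.009948.
The 99% critical value is z* = 2.576.
Margin of error: 2.576 × 0.009948 = 0.02563.
CI: 0.36204 ± 0.02563 = (0.3364, 0.3877).

(0.3364, 0.3877)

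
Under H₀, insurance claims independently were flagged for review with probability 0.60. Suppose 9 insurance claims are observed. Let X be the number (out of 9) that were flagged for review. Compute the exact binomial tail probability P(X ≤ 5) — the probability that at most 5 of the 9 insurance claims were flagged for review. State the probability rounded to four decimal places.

X is binomial with n = 9 and p = 0.60.
P(X ≤ 5) = Σ_{j=0}^{5} C(9,j)·0.60^j·0.40^{9−j}.
= 0.000262 + 0.003539 + 0.021234 + 0.074318 + 0.167215 + 0.250823 = 0.5174.

P = 0.5174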